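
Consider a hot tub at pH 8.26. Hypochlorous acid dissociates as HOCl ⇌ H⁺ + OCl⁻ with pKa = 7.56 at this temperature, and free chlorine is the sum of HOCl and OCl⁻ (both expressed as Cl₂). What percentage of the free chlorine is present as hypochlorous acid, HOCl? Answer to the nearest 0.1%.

16.6%

[OCl⁻]/[HOCl] = 10^(pH − pKa) = 10^(8.26 − 7.56) = 10^0.70 = 5.012.
Fraction as HOCl = 1 / (1 + 5.012) = 0.1663.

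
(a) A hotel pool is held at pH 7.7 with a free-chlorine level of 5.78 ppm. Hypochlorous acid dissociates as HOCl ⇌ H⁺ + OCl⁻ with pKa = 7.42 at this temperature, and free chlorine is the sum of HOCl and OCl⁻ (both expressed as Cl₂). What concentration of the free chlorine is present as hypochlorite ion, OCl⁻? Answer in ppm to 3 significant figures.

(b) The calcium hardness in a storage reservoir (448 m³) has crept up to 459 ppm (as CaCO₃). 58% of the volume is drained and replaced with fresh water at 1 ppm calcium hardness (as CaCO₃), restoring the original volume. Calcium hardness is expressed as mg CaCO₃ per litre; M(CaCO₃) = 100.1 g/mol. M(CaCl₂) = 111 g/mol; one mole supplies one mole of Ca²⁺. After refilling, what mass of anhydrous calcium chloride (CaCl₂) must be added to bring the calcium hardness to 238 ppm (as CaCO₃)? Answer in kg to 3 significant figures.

(a) 3.79 ppm; (b) 22.2 kg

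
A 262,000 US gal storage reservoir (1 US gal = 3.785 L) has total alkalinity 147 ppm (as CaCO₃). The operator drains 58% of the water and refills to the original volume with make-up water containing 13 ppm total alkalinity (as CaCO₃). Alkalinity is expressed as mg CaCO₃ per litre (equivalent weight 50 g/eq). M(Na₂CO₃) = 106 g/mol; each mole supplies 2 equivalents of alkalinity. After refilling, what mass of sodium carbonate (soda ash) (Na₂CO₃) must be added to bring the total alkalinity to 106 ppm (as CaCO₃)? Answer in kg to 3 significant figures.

Volume: 262,000 US gal × 3.785 L/gal = 991,670 L.
After draining 58% and refilling: 147 × 0.42 + 13 × 0.58 = 69.28 ppm.
Deficit to target: 106 − 69.28 = 36.72 mg/L.
As CaCO₃: 36.72 mg/L × 991,670 L = 36,410 g; ÷ 50 g/eq ÷ 2 = 364.1 mol Na₂CO₃.
Mass: 364.1 × 106 = 38,600 g.

38.6 kg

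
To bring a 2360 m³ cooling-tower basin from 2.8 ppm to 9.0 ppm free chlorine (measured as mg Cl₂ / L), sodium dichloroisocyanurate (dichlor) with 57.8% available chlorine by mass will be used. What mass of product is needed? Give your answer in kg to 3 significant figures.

25.3 kg

Volume: 2360 m³ = 2,360,000 L.
Chlorine deficit: 9.0 − 2.8 = 6.2 ppm = 6.2 mg/L as Cl₂.
Cl₂ equivalent needed: 6.2 mg/L × 2,360,000 L = 14,630,000 mg = 14,630 g.
Product at 57.8% available chlorine: 14,630 / 0.578 = 25,310 g.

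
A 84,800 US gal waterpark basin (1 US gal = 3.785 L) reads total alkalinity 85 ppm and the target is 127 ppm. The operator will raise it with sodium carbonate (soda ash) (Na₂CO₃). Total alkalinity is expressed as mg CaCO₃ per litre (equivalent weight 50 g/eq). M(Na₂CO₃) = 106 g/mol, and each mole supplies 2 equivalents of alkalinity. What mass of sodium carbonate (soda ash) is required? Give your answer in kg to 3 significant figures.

Volume: 84,800 US gal × 3.785 L/gal = 320,968 L.
Alkalinity to add: (127 − 85) = 42 mg/L as CaCO₃ × 320,968 L = 13,480 g as CaCO₃.
Equivalents: 13,480 g ÷ 50 g/eq = 269.6 eq.
Each mole of Na₂CO₃ supplies 2 eq, so 269.6 / 2 = 134.8 mol.
Mass: 134.8 mol × 106 g/mol = 14,290 g.

14.3 kg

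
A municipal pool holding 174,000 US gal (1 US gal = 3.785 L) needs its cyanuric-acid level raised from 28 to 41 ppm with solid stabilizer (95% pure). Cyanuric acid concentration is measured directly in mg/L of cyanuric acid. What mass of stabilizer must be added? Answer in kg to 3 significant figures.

9.01 kg

Volume: 174,000 US gal × 3.785 L/gal = 658,590 L.
CYA to add: (41 − 28) = 13 mg/L × 658,590 L = 8562 g cyanuric acid.
At 95% purity: 8562 / 0.95 = 9012 g product.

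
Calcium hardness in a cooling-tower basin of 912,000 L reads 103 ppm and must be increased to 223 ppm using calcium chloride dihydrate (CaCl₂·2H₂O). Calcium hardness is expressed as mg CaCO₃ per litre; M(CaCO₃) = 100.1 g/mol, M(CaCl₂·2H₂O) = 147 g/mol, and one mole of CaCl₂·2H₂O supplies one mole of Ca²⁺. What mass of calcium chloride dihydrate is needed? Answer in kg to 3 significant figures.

Hardness to add: (223 − 103) = 120 mg/L as CaCO₃ × 912,000 L = 109,400 g as CaCO₃.
Moles of Ca²⁺ (1 mol Ca²⁺ ≡ 1 mol CaCO₃): 109,400 / 100.1 g/mol = 1093 mol.
Mass of CaCl₂·2H₂O: 1093 × 147 = 160,700 g.

161 kg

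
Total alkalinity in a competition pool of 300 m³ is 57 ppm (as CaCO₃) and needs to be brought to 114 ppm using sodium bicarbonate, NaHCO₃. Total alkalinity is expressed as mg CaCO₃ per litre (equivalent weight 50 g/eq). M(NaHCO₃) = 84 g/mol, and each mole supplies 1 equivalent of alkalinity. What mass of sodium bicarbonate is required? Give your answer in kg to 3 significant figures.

Volume: 300 m³ = 300,000 L.
Alkalinity to add: (114 − 57) = 57 mg/L as CaCO₃ × 300,000 L = 17,100 g as CaCO₃.
Equivalents: 17,100 g ÷ 50 g/eq = 342 eq.
NaHCO₃ supplies 1 eq per mole → 342 mol.
Mass: 342 mol × 84 g/mol = 28,730 g.

28.7 kg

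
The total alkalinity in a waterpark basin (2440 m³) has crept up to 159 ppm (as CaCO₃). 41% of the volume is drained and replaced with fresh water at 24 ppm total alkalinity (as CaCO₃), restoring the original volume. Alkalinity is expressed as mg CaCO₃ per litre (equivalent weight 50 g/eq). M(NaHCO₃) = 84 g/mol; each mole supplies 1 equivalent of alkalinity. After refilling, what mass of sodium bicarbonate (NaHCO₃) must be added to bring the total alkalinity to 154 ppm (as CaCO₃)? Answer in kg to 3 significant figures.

Volume: 2440 m³ = 2,440,000 L.
After draining 41% and refilling: 159 × 0.59 + 24 × 0.41 = 103.65 ppm.
Deficit to target: 154 − 103.65 = 50.35 mg/L.
As CaCO₃: 50.35 mg/L × 2,440,000 L = 122,900 g; ÷ 50 g/eq ÷ 1 = 2457 mol NaHCO₃.
Mass: 2457 × 84 = 206,400 g.

206 kg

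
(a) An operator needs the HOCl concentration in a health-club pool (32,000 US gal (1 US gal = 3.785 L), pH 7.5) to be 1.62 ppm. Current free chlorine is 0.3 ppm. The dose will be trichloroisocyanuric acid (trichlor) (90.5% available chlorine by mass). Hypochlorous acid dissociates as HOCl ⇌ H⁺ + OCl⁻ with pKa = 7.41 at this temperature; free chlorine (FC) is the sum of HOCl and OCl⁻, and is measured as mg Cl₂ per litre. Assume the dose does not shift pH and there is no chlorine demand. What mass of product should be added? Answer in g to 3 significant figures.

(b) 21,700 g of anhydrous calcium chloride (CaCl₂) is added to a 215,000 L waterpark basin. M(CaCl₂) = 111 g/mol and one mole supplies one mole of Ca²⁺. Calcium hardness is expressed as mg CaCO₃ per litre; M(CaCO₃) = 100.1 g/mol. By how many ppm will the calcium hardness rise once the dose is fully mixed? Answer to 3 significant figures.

(a) Volume: 32,000 US gal × 3.785 L/gal = 121,120 L.
(a) [OCl⁻]/[HOCl] = 10^(pH − pKa) = 10^(7.5 − 7.41) = 1.23; fraction as HOCl = 1/(1 + 1.23) = 0.4484.
(a) Free chlorine required for 1.62 ppm HOCl: 1.62 / 0.4484 = 3.613 ppm.
(a) FC to add: 3.613 − 0.3 = 3.313 mg/L as Cl₂.
(a) Cl₂ equivalent: 3.313 mg/L × 121,120 L = 401.3 g.
(a) Product at 90.5% available Cl: 401.3 / 0.905 = 443.4 g.

(b) Moles of Ca²⁺: 21,700 g ÷ 111 g/mol = 195.5 mol.
(b) As CaCO₃: 195.5 mol × 100.1 g/mol = 19,570 g.
(b) Rise: 19,570 g / 215,000 L × 1000 = 91.02 mg/L.

(a) 443 g; (b) 91.0 ppm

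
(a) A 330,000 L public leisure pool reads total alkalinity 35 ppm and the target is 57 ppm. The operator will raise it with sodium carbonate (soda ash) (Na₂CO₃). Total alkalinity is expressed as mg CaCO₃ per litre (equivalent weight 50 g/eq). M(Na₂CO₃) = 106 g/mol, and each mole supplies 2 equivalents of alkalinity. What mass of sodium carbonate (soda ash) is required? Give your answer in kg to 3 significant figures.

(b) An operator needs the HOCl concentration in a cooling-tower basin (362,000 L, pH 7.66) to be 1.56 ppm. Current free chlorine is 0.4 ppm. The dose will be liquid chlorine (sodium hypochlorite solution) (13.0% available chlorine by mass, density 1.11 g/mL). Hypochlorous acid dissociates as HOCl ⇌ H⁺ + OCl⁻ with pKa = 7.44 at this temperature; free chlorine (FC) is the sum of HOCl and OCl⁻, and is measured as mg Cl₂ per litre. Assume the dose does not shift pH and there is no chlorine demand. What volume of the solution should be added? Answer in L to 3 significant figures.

(a) Alkalinity to add: (57 − 35) = 22 mg/L as CaCO₃ × 330,000 L = 7260 g as CaCO₃.
(a) Equivalents: 7260 g ÷ 50 g/eq = 145.2 eq.
(a) Each mole of Na₂CO₃ supplies 2 eq, so 145.2 / 2 = 72.6 mol.
(a) Mass: 72.6 mol × 106 g/mol = 7696 g.

(b) [OCl⁻]/[HOCl] = 10^(pH − pKa) = 10^(7.66 − 7.44) = 1.66; fraction as HOCl = 1/(1 + 1.66) = 0.376.
(b) Free chlorine required for 1.56 ppm HOCl: 1.56 / 0.376 = 4.149 ppm.
(b) FC to add: 4.149 − 0.4 = 3.749 mg/L as Cl₂.
(b) Cl₂ equivalent: 3.749 mg/L × 362,000 L = 1357 g.
(b) Product at 13.0% available Cl: 1357 / 0.13 = 10,440 g.
(b) Volume: 10,440 g ÷ 1.11 g/mL = 9405 mL.

(a) 7.70 kg; (b) 9.40 L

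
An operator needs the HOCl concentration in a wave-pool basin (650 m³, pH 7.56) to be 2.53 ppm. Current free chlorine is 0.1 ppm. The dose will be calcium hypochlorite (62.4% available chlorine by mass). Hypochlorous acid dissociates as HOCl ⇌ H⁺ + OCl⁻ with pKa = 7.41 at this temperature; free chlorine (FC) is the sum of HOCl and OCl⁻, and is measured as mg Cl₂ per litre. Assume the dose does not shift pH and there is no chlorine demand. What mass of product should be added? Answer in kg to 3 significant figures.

Volume: 650 m³ = 650,000 L.
[OCl⁻]/[HOCl] = 10^(pH − pKa) = 10^(7.56 − 7.41) = 1.413; fraction as HOCl = 1/(1 + 1.413) = 0.4145.
Free chlorine required for 2.53 ppm HOCl: 2.53 / 0.4145 = 6.104 ppm.
FC to add: 6.104 − 0.1 = 6.004 mg/L as Cl₂.
Cl₂ equivalent: 6.004 mg/L × 650,000 L = 3902 g.
Product at 62.4% available Cl: 3902 / 0.624 = 6254 g.

6.25 kg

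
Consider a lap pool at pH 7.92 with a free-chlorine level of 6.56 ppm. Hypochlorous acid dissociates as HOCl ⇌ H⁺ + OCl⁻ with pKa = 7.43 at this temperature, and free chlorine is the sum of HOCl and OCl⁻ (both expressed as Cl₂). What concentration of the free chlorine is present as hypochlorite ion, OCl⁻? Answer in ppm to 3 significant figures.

4.96 ppm

[OCl⁻]/[HOCl] = 10^(pH − pKa) = 10^(7.92 − 7.43) = 10^0.49 = 3.09.
Fraction as HOCl = 1 / (1 + 3.09) = 0.2445.
OCl⁻ = (1 − 0.2445) × 6.56 ppm = 4.956 ppm.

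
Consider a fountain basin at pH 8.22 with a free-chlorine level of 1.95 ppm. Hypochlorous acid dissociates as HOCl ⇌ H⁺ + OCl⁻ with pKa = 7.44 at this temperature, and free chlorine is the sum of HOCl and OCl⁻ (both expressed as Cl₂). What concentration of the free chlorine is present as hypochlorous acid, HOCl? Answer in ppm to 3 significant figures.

[OCl⁻]/[HOCl] = 10^(pH − pKa) = 10^(8.22 − 7.44) = 10^0.78 = 6.026.
Fraction as HOCl = 1 / (1 + 6.026) = 0.1423.
HOCl = 0.1423 × 1.95 ppm = 0.2776 ppm.

0.278 ppm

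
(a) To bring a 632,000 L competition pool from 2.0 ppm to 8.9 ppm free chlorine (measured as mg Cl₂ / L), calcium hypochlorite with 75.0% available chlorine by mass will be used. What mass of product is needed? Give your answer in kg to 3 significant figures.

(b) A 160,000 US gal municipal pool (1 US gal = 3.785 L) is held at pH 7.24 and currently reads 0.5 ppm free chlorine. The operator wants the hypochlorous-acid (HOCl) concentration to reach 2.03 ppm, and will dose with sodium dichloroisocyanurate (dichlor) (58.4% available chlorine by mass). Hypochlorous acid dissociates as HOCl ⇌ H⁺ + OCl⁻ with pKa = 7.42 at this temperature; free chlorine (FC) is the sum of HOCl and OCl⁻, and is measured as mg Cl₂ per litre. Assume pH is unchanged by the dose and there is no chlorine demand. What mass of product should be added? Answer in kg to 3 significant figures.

(a) Chlorine deficit: 8.9 − 2.0 = 6.9 ppm = 6.9 mg/L as Cl₂.
(a) Cl₂ equivalent needed: 6.9 mg/L × 632,000 L = 4,361,000 mg = 4361 g.
(a) Product at 75.0% available chlorine: 4361 / 0.75 = 5814 g.

(b) Volume: 160,000 US gal × 3.785 L/gal = 605,600 L.
(b) [OCl⁻]/[HOCl] = 10^(pH − pKa) = 10^(7.24 − 7.42) = 0.6607; fraction as HOCl = 1/(1 + 0.6607) = 0.6022.
(b) Free chlorine required for 2.03 ppm HOCl: 2.03 / 0.6022 = 3.371 ppm.
(b) FC to add: 3.371 − 0.5 = 2.871 mg/L as Cl₂.
(b) Cl₂ equivalent: 2.871 mg/L × 605,600 L = 1739 g.
(b) Product at 58.4% available Cl: 1739 / 0.584 = 2977 g.

(a) 5.81 kg; (b) 2.98 kg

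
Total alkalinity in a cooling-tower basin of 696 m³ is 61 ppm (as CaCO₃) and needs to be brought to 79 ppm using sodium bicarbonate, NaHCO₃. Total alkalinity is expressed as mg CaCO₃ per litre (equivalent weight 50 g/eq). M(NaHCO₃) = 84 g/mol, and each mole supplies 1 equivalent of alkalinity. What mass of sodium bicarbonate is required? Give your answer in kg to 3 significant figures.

21.0 kg

Volume: 696 m³ = 696,000 L.
Alkalinity to add: (79 − 61) = 18 mg/L as CaCO₃ × 696,000 L = 12,530 g as CaCO₃.
Equivalents: 12,530 g ÷ 50 g/eq = 250.6 eq.
NaHCO₃ supplies 1 eq per mole → 250.6 mol.
Mass: 250.6 mol × 84 g/mol = 21,050 g.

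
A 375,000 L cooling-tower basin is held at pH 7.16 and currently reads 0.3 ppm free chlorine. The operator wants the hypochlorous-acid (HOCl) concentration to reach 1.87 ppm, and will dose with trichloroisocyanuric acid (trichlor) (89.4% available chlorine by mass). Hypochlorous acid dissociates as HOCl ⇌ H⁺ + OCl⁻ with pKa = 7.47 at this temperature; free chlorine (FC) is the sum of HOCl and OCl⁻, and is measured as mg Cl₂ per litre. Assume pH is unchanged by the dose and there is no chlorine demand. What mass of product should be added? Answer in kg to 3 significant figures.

1.04 kg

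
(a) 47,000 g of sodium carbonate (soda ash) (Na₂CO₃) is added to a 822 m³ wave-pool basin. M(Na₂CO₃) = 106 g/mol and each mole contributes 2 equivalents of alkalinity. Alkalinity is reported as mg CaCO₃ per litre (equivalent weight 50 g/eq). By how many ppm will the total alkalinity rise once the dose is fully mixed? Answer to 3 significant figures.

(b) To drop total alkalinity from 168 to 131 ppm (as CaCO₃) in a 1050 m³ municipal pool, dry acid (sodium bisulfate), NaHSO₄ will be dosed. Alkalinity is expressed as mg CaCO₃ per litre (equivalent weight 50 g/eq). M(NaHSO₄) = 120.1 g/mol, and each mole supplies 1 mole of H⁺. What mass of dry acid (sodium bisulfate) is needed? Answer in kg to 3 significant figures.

(a) Volume: 822 m³ = 822,000 L.
(a) Moles of Na₂CO₃: 47,000 g ÷ 106 g/mol = 443.4 mol → 886.8 eq of alkalinity.
(a) As CaCO₃: 886.8 eq × 50 g/eq = 44,340 g.
(a) Rise: 44,340 g / 822,000 L × 1000 = 53.94 mg/L.

(b) Volume: 1050 m³ = 1,050,000 L.
(b) Alkalinity to neutralize: (168 − 131) = 37 mg/L as CaCO₃ × 1,050,000 L = 38,850 g as CaCO₃.
(b) Equivalents of H⁺ required: 38,850 ÷ 50 g/eq = 777 eq = 777 mol NaHSO₄.
(b) Mass of NaHSO₄: 777 × 120.1 = 93,320 g.

(a) 53.9 ppm; (b) 93.3 kg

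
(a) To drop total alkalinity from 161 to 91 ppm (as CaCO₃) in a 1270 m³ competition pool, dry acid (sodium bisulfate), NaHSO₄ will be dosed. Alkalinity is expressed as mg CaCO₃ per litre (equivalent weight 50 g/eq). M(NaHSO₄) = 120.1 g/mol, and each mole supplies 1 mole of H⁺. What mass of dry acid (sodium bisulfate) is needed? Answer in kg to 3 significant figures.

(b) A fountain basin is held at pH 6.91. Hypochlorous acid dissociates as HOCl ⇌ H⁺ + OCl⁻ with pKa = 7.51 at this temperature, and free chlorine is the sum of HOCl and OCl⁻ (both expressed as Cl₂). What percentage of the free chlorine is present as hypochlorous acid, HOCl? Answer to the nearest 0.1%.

(a) 214 kg; (b) 79.9%

(a) Volume: 1270 m³ = 1,270,000 L.
(a) Alkalinity to neutralize: (161 − 91) = 70 mg/L as CaCO₃ × 1,270,000 L = 88,900 g as CaCO₃.
(a) Equivalents of H⁺ required: 88,900 ÷ 50 g/eq = 1778 eq = 1778 mol NaHSO₄.
(a) Mass of NaHSO₄: 1778 × 120.1 = 213,500 g.

(b) [OCl⁻]/[HOCl] = 10^(pH − pKa) = 10^(6.91 − 7.51) = 10^-0.60 = 0.2512.
(b) Fraction as HOCl = 1 / (1 + 0.2512) = 0.7992.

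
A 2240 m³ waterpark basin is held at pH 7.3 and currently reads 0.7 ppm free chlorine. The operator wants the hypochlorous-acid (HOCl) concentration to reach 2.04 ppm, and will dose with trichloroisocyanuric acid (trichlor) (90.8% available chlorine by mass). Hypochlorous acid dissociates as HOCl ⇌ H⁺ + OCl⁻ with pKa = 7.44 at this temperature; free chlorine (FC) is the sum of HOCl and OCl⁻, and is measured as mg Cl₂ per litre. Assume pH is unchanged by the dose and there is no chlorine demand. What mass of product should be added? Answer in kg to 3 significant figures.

6.95 kg

Volume: 2240 m³ = 2,240,000 L.
[OCl⁻]/[HOCl] = 10^(pH − pKa) = 10^(7.3 − 7.44) = 0.7244; fraction as HOCl = 1/(1 + 0.7244) = 0.5799.
Free chlorine required for 2.04 ppm HOCl: 2.04 / 0.5799 = 3.518 ppm.
FC to add: 3.518 − 0.7 = 2.818 mg/L as Cl₂.
Cl₂ equivalent: 2.818 mg/L × 2,240,000 L = 6312 g.
Product at 90.8% available Cl: 6312 / 0.908 = 6952 g.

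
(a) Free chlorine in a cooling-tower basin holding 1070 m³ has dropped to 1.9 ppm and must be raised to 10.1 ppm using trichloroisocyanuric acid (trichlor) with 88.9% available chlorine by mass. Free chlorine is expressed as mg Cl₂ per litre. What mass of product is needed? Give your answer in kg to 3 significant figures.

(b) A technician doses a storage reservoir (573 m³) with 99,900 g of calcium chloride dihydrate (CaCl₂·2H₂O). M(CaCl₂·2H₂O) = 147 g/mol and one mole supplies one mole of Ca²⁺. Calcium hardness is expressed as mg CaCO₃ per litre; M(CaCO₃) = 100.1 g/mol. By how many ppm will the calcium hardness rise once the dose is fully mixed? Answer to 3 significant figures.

(a) Volume: 1070 m³ = 1,070,000 L.
(a) Chlorine deficit: 10.1 − 1.9 = 8.2 ppm = 8.2 mg/L as Cl₂.
(a) Cl₂ equivalent needed: 8.2 mg/L × 1,070,000 L = 8,774,000 mg = 8774 g.
(a) Product at 88.9% available chlorine: 8774 / 0.889 = 9870 g.

(b) Volume: 573 m³ = 573,000 L.
(b) Moles of Ca²⁺: 99,900 g ÷ 147 g/mol = 679.6 mol.
(b) As CaCO₃: 679.6 mol × 100.1 g/mol = 68,030 g.
(b) Rise: 68,030 g / 573,000 L × 1000 = 118.7 mg/L.

(a) 9.87 kg; (b) 119 ppm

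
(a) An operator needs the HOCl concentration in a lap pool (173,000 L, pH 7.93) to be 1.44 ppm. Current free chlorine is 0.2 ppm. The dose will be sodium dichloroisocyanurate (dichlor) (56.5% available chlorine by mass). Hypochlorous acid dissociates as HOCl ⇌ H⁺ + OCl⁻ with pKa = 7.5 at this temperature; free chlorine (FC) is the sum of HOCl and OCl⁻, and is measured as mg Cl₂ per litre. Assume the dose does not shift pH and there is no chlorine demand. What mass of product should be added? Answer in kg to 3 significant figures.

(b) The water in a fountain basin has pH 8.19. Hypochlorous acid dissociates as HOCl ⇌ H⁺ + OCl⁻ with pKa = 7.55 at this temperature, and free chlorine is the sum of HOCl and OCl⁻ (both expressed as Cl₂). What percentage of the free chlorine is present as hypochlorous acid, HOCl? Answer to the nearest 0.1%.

(a) 1.57 kg; (b) 18.6%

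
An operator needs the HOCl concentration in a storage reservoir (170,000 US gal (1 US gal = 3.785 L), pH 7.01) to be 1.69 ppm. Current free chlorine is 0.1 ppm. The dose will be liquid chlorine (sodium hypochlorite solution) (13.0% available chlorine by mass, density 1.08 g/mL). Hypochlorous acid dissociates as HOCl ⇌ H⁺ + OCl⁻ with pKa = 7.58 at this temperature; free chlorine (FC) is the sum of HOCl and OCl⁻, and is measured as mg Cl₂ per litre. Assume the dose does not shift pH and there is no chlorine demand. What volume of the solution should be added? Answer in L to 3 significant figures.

9.37 L

Volume: 170,000 US gal × 3.785 L/gal = 643,450 L.
[OCl⁻]/[HOCl] = 10^(pH − pKa) = 10^(7.01 − 7.58) = 0.2692; fraction as HOCl = 1/(1 + 0.2692) = 0.7879.
Free chlorine required for 1.69 ppm HOCl: 1.69 / 0.7879 = 2.145 ppm.
FC to add: 2.145 − 0.1 = 2.045 mg/L as Cl₂.
Cl₂ equivalent: 2.045 mg/L × 643,450 L = 1316 g.
Product at 13.0% available Cl: 1316 / 0.13 = 10,120 g.
Volume: 10,120 g ÷ 1.08 g/mL = 9372 mL.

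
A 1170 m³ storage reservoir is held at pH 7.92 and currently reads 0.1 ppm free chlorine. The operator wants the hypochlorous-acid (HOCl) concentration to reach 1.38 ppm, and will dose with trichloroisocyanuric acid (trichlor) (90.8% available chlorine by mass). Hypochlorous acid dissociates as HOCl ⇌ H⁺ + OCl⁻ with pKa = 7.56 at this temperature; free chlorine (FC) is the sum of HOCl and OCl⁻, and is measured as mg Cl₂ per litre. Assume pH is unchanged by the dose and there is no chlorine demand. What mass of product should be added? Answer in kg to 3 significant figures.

Volume: 1170 m³ = 1,170,000 L.
[OCl⁻]/[HOCl] = 10^(pH − pKa) = 10^(7.92 − 7.56) = 2.291; fraction as HOCl = 1/(1 + 2.291) = 0.3039.
Free chlorine required for 1.38 ppm HOCl: 1.38 / 0.3039 = 4.541 ppm.
FC to add: 4.541 − 0.1 = 4.441 mg/L as Cl₂.
Cl₂ equivalent: 4.441 mg/L × 1,170,000 L = 5196 g.
Product at 90.8% available Cl: 5196 / 0.908 = 5723 g.

5.72 kg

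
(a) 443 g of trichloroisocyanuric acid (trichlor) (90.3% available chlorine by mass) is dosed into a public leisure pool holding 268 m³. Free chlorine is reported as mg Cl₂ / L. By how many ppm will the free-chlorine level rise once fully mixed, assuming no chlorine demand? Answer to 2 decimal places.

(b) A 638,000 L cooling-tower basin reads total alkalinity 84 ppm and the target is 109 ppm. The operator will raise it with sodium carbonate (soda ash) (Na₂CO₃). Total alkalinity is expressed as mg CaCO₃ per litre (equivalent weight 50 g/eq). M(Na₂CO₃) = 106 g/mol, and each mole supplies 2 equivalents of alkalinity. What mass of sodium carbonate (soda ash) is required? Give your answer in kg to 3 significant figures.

(a) Volume: 268 m³ = 268,000 L.
(a) Available chlorine delivered: 443 g × 0.903 = 400 g as Cl₂.
(a) Concentration rise: 400 g / 268,000 L = 1.493 mg/L = 1.49 ppm.

(b) Alkalinity to add: (109 − 84) = 25 mg/L as CaCO₃ × 638,000 L = 15,950 g as CaCO₃.
(b) Equivalents: 15,950 g ÷ 50 g/eq = 319 eq.
(b) Each mole of Na₂CO₃ supplies 2 eq, so 319 / 2 = 159.5 mol.
(b) Mass: 159.5 mol × 106 g/mol = 16,910 g.

(a) 1.49 ppm; (b) 16.9 kg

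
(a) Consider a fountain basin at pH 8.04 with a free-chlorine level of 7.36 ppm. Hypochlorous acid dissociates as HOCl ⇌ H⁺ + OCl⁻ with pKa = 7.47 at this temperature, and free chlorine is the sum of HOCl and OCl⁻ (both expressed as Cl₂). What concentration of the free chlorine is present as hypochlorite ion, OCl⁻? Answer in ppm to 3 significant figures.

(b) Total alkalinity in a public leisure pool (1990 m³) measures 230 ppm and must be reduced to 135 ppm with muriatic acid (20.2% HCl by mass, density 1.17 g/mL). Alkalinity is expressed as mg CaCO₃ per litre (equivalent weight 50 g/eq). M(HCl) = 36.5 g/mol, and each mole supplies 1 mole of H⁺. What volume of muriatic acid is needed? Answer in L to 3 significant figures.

(a) [OCl⁻]/[HOCl] = 10^(pH − pKa) = 10^(8.04 − 7.47) = 10^0.57 = 3.715.
(a) Fraction as HOCl = 1 / (1 + 3.715) = 0.2121.
(a) OCl⁻ = (1 − 0.2121) × 7.36 ppm = 5.799 ppm.

(b) Volume: 1990 m³ = 1,990,000 L.
(b) Alkalinity to neutralize: (230 − 135) = 95 mg/L as CaCO₃ × 1,990,000 L = 189,000 g as CaCO₃.
(b) Equivalents of H⁺ required: 189,000 ÷ 50 g/eq = 3781 eq = 3781 mol HCl.
(b) Mass of HCl: 3781 × 36.5 = 138,000 g.
(b) Mass of 20.2% solution: 138,000 / 0.202 = 683,200 g.
(b) Volume: 683,200 g ÷ 1.17 g/mL = 583,900 mL.

(a) 5.80 ppm; (b) 584 L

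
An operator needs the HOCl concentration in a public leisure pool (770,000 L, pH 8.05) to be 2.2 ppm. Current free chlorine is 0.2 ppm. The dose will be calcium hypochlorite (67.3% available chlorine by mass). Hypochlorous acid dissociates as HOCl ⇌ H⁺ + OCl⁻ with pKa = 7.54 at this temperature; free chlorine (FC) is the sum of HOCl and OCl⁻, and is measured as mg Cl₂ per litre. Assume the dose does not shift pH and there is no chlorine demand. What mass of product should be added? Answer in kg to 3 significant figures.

[OCl⁻]/[HOCl] = 10^(pH − pKa) = 10^(8.05 − 7.54) = 3.236; fraction as HOCl = 1/(1 + 3.236) = 0.2361.
Free chlorine required for 2.2 ppm HOCl: 2.2 / 0.2361 = 9.319 ppm.
FC to add: 9.319 − 0.2 = 9.119 mg/L as Cl₂.
Cl₂ equivalent: 9.119 mg/L × 770,000 L = 7022 g.
Product at 67.3% available Cl: 7022 / 0.673 = 10,430 g.

10.4 kg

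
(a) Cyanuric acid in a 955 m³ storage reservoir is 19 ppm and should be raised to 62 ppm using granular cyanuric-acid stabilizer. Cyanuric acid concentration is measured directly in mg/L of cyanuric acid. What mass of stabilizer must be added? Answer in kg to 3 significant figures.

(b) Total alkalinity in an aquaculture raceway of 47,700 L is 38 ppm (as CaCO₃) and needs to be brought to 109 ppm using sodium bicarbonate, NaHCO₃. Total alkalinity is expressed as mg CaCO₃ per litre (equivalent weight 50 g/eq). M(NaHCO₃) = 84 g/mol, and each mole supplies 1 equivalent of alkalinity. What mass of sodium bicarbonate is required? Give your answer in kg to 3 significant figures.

(a) Volume: 955 m³ = 955,000 L.
(a) CYA to add: (62 − 19) = 43 mg/L × 955,000 L = 41,060 g cyanuric acid.

(b) Alkalinity to add: (109 − 38) = 71 mg/L as CaCO₃ × 47,700 L = 3387 g as CaCO₃.
(b) Equivalents: 3387 g ÷ 50 g/eq = 67.73 eq.
(b) NaHCO₃ supplies 1 eq per mole → 67.73 mol.
(b) Mass: 67.73 mol × 84 g/mol = 5690 g.

(a) 41.1 kg; (b) 5.69 kg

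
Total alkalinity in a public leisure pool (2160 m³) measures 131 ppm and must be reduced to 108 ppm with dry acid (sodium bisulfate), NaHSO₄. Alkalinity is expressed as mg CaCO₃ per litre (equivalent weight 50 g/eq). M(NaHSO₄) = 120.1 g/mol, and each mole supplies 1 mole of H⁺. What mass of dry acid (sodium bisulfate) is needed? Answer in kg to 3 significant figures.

Volume: 2160 m³ = 2,160,000 L.
Alkalinity to neutralize: (131 − 108) = 23 mg/L as CaCO₃ × 2,160,000 L = 49,680 g as CaCO₃.
Equivalents of H⁺ required: 49,680 ÷ 50 g/eq = 993.6 eq = 993.6 mol NaHSO₄.
Mass of NaHSO₄: 993.6 × 120.1 = 119,300 g.

119 kg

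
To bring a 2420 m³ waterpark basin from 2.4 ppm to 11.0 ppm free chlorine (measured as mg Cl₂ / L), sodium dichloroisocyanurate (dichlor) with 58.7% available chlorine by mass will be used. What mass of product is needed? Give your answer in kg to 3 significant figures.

Volume: 2420 m³ = 2,420,000 L.
Chlorine deficit: 11.0 − 2.4 = 8.6 ppm = 8.6 mg/L as Cl₂.
Cl₂ equivalent needed: 8.6 mg/L × 2,420,000 L = 20,810,000 mg = 20,810 g.
Product at 58.7% available chlorine: 20,810 / 0.587 = 35,450 g.

35.5 kg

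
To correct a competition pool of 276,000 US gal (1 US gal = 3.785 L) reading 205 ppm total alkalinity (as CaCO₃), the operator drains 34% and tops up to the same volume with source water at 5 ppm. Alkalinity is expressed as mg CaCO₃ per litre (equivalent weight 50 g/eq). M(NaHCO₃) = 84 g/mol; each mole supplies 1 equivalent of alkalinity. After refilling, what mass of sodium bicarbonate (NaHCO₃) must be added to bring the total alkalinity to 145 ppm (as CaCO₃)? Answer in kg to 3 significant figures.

14.0 kg

Volume: 276,000 US gal × 3.785 L/gal = 1,044,660 L.
After draining 34% and refilling: 205 × 0.66 + 5 × 0.34 = 137 ppm.
Deficit to target: 145 − 137 = 8 mg/L.
As CaCO₃: 8 mg/L × 1,044,660 L = 8357 g; ÷ 50 g/eq ÷ 1 = 167.1 mol NaHCO₃.
Mass: 167.1 × 84 = 14,040 g.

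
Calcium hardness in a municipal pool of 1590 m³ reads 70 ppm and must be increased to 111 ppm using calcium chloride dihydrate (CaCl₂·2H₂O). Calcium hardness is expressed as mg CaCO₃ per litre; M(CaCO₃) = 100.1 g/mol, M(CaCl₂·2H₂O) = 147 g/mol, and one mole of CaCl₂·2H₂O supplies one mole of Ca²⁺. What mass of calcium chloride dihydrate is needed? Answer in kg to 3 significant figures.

Volume: 1590 m³ = 1,590,000 L.
Hardness to add: (111 − 70) = 41 mg/L as CaCO₃ × 1,590,000 L = 65,190 g as CaCO₃.
Moles of Ca²⁺ (1 mol Ca²⁺ ≡ 1 mol CaCO₃): 65,190 / 100.1 g/mol = 651.2 mol.
Mass of CaCl₂·2H₂O: 651.2 × 147 = 95,730 g.

95.7 kg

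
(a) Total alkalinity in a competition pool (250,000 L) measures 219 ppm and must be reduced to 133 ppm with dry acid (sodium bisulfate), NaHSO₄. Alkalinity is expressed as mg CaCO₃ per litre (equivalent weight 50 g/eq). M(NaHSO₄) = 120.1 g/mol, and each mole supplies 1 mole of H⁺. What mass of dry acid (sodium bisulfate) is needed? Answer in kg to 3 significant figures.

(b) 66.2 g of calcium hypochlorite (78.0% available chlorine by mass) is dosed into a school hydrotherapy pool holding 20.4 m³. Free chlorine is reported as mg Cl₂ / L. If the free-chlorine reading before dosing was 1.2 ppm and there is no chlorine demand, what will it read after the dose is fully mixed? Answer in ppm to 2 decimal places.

(a) 51.6 kg; (b) 3.73 ppm

(a) Alkalinity to neutralize: (219 − 133) = 86 mg/L as CaCO₃ × 250,000 L = 21,500 g as CaCO₃.
(a) Equivalents of H⁺ required: 21,500 ÷ 50 g/eq = 430 eq = 430 mol NaHSO₄.
(a) Mass of NaHSO₄: 430 × 120.1 = 51,640 g.

(b) Volume: 20.4 m³ = 20,400 L.
(b) Available chlorine delivered: 66.2 g × 0.78 = 51.64 g as Cl₂.
(b) Concentration rise: 51.64 g / 20,400 L = 2.531 mg/L = 2.53 ppm.
(b) Final FC: 1.2 + 2.53 = 3.73 ppm.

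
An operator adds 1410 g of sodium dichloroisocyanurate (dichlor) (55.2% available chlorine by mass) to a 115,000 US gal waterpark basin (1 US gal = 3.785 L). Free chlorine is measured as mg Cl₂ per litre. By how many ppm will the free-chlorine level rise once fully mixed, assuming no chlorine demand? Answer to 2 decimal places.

Volume: 115,000 US gal × 3.785 L/gal = 435,275 L.
Available chlorine delivered: 1410 g × 0.552 = 778.3 g as Cl₂.
Concentration rise: 778.3 g / 435,275 L = 1.788 mg/L = 1.79 ppm.

1.79 ppm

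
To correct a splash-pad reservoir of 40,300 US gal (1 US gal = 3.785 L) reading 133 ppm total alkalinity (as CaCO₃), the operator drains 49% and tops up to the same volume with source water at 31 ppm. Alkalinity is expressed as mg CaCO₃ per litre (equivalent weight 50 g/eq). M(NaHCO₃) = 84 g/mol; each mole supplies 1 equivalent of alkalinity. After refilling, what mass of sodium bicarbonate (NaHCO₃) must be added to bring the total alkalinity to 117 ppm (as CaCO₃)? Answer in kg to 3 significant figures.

8.71 kg

Volume: 40,300 US gal × 3.785 L/gal = 152,536 L.
After draining 49% and refilling: 133 × 0.51 + 31 × 0.49 = 83.02 ppm.
Deficit to target: 117 − 83.02 = 33.98 mg/L.
As CaCO₃: 33.98 mg/L × 152,536 L = 5183 g; ÷ 50 g/eq ÷ 1 = 103.7 mol NaHCO₃.
Mass: 103.7 × 84 = 8708 g.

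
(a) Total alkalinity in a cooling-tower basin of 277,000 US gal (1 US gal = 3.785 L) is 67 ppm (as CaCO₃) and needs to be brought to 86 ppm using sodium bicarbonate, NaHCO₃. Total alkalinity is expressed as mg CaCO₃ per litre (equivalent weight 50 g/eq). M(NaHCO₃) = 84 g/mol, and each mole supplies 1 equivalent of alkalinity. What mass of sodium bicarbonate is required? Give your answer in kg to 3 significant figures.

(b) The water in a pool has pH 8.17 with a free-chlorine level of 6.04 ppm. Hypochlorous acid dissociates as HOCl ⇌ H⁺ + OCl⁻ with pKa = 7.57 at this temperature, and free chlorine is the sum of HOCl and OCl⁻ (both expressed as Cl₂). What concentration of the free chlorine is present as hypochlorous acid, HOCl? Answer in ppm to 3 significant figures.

(a) Volume: 277,000 US gal × 3.785 L/gal = 1,048,445 L.
(a) Alkalinity to add: (86 − 67) = 19 mg/L as CaCO₃ × 1,048,445 L = 19,920 g as CaCO₃.
(a) Equivalents: 19,920 g ÷ 50 g/eq = 398.4 eq.
(a) NaHCO₃ supplies 1 eq per mole → 398.4 mol.
(a) Mass: 398.4 mol × 84 g/mol = 33,470 g.

(b) [OCl⁻]/[HOCl] = 10^(pH − pKa) = 10^(8.17 − 7.57) = 10^0.60 = 3.981.
(b) Fraction as HOCl = 1 / (1 + 3.981) = 0.2008.
(b) HOCl = 0.2008 × 6.04 ppm = 1.213 ppm.

(a) 33.5 kg; (b) 1.21 ppm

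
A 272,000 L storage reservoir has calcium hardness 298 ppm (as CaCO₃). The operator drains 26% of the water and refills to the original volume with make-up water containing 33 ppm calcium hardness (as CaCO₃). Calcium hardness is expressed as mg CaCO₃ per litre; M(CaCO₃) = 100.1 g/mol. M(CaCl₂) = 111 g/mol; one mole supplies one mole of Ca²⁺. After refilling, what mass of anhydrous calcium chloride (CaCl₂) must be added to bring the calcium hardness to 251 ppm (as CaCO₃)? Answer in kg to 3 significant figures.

After draining 26% and refilling: 298 × 0.74 + 33 × 0.26 = 229.1 ppm.
Deficit to target: 251 − 229.1 = 21.9 mg/L.
As CaCO₃: 21.9 mg/L × 272,000 L = 5957 g; ÷ 100.1 = 59.51 mol Ca²⁺.
Mass: 59.51 × 111 = 6605 g.

6.61 kg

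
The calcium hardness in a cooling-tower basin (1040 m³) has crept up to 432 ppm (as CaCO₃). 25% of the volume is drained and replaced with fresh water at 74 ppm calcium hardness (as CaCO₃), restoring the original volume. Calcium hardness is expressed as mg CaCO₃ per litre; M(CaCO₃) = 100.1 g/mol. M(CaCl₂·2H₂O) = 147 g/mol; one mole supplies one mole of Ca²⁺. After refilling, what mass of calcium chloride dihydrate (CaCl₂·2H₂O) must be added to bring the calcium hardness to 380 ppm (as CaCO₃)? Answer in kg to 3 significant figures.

Volume: 1040 m³ = 1,040,000 L.
After draining 25% and refilling: 432 × 0.75 + 74 × 0.25 = 342.5 ppm.
Deficit to target: 380 − 342.5 = 37.5 mg/L.
As CaCO₃: 37.5 mg/L × 1,040,000 L = 39,000 g; ÷ 100.1 = 389.6 mol Ca²⁺.
Mass: 389.6 × 147 = 57,270 g.

57.3 kg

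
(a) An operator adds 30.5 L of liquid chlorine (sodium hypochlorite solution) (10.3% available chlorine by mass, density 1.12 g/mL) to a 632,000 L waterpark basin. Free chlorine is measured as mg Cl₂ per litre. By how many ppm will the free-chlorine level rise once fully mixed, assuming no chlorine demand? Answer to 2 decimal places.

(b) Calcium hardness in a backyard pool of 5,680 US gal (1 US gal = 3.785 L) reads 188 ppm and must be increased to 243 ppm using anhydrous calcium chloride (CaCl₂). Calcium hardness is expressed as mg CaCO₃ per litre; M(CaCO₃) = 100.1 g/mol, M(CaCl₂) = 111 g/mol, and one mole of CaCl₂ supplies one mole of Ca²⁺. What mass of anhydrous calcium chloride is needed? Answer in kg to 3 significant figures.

(a) Mass of solution: 30.5 L × 1000 mL/L × 1.12 g/mL = 34,160 g.
(a) Available chlorine delivered: 34,160 g × 0.103 = 3518 g as Cl₂.
(a) Concentration rise: 3518 g / 632,000 L = 5.567 mg/L = 5.57 ppm.

(b) Volume: 5,680 US gal × 3.785 L/gal = 21,499 L.
(b) Hardness to add: (243 − 188) = 55 mg/L as CaCO₃ × 21,499 L = 1182 g as CaCO₃.
(b) Moles of Ca²⁺ (1 mol Ca²⁺ ≡ 1 mol CaCO₃): 1182 / 100.1 g/mol = 11.81 mol.
(b) Mass of CaCl₂: 11.81 × 111 = 1311 g.

(a) 5.57 ppm; (b) 1.31 kg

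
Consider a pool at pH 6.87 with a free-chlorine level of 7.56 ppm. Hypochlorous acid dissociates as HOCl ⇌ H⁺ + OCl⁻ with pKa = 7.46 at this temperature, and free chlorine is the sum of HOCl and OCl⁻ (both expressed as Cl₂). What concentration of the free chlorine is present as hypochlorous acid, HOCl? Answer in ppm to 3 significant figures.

[OCl⁻]/[HOCl] = 10^(pH − pKa) = 10^(6.87 − 7.46) = 10^-0.59 = 0.257.
Fraction as HOCl = 1 / (1 + 0.257) = 0.7955.
HOCl = 0.7955 × 7.56 ppm = 6.014 ppm.

6.01 ppm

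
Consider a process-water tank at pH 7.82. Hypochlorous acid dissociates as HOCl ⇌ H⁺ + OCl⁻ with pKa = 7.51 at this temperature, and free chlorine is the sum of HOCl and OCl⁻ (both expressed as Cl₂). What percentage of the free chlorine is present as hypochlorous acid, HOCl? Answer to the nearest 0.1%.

32.9%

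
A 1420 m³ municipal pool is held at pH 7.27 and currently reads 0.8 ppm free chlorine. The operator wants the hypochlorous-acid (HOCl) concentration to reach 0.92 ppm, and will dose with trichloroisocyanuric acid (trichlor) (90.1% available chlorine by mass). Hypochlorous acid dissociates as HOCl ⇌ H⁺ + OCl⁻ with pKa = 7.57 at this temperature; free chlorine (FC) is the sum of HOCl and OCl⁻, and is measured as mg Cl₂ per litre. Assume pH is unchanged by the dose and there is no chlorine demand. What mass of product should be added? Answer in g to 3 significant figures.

Volume: 1420 m³ = 1,420,000 L.
[OCl⁻]/[HOCl] = 10^(pH − pKa) = 10^(7.27 − 7.57) = 0.5012; fraction as HOCl = 1/(1 + 0.5012) = 0.6661.
Free chlorine required for 0.92 ppm HOCl: 0.92 / 0.6661 = 1.381 ppm.
FC to add: 1.381 − 0.8 = 0.5811 mg/L as Cl₂.
Cl₂ equivalent: 0.5811 mg/L × 1,420,000 L = 825.2 g.
Product at 90.1% available Cl: 825.2 / 0.901 = 915.8 g.

916 g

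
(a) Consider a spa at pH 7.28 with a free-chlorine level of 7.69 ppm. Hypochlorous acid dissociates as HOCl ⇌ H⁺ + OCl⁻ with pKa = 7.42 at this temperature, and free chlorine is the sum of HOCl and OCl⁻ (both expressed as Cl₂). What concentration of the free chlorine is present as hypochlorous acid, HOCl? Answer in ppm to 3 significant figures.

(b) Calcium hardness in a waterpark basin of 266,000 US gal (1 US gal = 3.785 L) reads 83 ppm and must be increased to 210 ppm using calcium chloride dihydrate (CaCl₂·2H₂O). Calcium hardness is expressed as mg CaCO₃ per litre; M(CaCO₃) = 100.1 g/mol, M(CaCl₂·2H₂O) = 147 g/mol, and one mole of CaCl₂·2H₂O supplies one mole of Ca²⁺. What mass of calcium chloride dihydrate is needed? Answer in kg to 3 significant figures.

(a) [OCl⁻]/[HOCl] = 10^(pH − pKa) = 10^(7.28 − 7.42) = 10^-0.14 = 0.7244.
(a) Fraction as HOCl = 1 / (1 + 0.7244) = 0.5799.
(a) HOCl = 0.5799 × 7.69 ppm = 4.459 ppm.

(b) Volume: 266,000 US gal × 3.785 L/gal = 1,006,810 L.
(b) Hardness to add: (210 − 83) = 127 mg/L as CaCO₃ × 1,006,810 L = 127,900 g as CaCO₃.
(b) Moles of Ca²⁺ (1 mol Ca²⁺ ≡ 1 mol CaCO₃): 127,900 / 100.1 g/mol = 1277 mol.
(b) Mass of CaCl₂·2H₂O: 1277 × 147 = 187,800 g.

(a) 4.46 ppm; (b) 188 kg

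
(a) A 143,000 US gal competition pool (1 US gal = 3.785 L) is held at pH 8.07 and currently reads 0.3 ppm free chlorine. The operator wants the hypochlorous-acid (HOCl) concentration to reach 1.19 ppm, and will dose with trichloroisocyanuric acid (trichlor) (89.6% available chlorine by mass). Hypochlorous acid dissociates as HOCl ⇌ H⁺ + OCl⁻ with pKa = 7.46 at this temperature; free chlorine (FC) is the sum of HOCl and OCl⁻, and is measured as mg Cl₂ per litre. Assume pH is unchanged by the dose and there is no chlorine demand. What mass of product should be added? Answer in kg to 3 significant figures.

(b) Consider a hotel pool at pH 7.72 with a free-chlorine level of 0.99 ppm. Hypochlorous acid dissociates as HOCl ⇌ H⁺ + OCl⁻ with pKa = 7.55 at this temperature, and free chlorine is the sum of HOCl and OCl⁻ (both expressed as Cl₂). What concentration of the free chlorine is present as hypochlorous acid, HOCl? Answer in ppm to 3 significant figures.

(a) Volume: 143,000 US gal × 3.785 L/gal = 541,255 L.
(a) [OCl⁻]/[HOCl] = 10^(pH − pKa) = 10^(8.07 − 7.46) = 4.074; fraction as HOCl = 1/(1 + 4.074) = 0.1971.
(a) Free chlorine required for 1.19 ppm HOCl: 1.19 / 0.1971 = 6.038 ppm.
(a) FC to add: 6.038 − 0.3 = 5.738 mg/L as Cl₂.
(a) Cl₂ equivalent: 5.738 mg/L × 541,255 L = 3106 g.
(a) Product at 89.6% available Cl: 3106 / 0.896 = 3466 g.

(b) [OCl⁻]/[HOCl] = 10^(pH − pKa) = 10^(7.72 − 7.55) = 10^0.17 = 1.479.
(b) Fraction as HOCl = 1 / (1 + 1.479) = 0.4034.
(b) HOCl = 0.4034 × 0.99 ppm = 0.3993 ppm.

(a) 3.47 kg; (b) 0.399 ppm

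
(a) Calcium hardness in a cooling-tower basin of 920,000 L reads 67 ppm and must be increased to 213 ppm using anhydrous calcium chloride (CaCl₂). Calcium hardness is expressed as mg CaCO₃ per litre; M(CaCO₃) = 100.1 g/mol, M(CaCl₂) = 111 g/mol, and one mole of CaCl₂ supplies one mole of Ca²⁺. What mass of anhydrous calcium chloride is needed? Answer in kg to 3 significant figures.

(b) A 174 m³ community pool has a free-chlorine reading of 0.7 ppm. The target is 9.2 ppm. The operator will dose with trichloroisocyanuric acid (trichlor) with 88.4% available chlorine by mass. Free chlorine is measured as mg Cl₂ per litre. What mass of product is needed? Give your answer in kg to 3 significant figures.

(a) 149 kg; (b) 1.67 kg

(a) Hardness to add: (213 − 67) = 146 mg/L as CaCO₃ × 920,000 L = 134,300 g as CaCO₃.
(a) Moles of Ca²⁺ (1 mol Ca²⁺ ≡ 1 mol CaCO₃): 134,300 / 100.1 g/mol = 1342 mol.
(a) Mass of CaCl₂: 1342 × 111 = 148,900 g.

(b) Volume: 174 m³ = 174,000 L.
(b) Chlorine deficit: 9.2 − 0.7 = 8.5 ppm = 8.5 mg/L as Cl₂.
(b) Cl₂ equivalent needed: 8.5 mg/L × 174,000 L = 1,479,000 mg = 1479 g.
(b) Product at 88.4% available chlorine: 1479 / 0.884 = 1673 g.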